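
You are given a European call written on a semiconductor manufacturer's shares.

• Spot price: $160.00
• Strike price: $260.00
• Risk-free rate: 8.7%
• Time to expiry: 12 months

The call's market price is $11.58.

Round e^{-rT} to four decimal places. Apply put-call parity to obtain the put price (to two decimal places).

e^(−rT) = e^(−0.087·1) = 0.9167
Put-call parity: C − P = S − K·e^(−rT) = 160 − 260·0.9167 = 160 − 238.3420 = -78.3420
P = C − (C − P) = 11.58 − (-78.3420) = 89.9220

$89.92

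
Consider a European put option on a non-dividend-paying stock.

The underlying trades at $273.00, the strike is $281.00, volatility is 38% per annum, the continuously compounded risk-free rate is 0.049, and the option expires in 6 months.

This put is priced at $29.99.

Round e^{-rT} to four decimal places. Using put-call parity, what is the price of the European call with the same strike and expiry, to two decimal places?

$28.79

exp(−rT) = exp(−0.049·0.5) = 0.9758
Put-call parity: C − P = S − K·e^(−rT) = 273 − 281·0.9758 = 273 − 274.1998 = -1.1998
C = P + (C − P) = 29.99 + (-1.1998) = 28.7902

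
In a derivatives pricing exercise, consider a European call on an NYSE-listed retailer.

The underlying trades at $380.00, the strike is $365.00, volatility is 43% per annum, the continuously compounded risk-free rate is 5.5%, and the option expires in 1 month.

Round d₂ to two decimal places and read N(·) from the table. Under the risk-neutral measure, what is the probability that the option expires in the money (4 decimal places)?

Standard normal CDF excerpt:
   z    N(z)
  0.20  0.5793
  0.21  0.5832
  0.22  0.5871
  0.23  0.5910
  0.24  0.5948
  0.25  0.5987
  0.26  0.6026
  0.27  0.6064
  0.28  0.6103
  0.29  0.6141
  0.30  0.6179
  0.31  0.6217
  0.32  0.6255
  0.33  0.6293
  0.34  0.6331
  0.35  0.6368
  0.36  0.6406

0.6179

σ√T = 0.43 × 0.2887 = 0.1241
d₁ = [ln(380/365) + (0.055 + ½·0.43²)·0.08333] / (σ√T) = (0.0403 + 0.0123) / 0.1241 = 0.4234 ⇒ 0.42
d₂ = 0.4234 − 0.1241 = 0.2993 ⇒ 0.30
Risk-neutral Pr[S_T > K] = N(d₂) = N(0.30) = 0.6179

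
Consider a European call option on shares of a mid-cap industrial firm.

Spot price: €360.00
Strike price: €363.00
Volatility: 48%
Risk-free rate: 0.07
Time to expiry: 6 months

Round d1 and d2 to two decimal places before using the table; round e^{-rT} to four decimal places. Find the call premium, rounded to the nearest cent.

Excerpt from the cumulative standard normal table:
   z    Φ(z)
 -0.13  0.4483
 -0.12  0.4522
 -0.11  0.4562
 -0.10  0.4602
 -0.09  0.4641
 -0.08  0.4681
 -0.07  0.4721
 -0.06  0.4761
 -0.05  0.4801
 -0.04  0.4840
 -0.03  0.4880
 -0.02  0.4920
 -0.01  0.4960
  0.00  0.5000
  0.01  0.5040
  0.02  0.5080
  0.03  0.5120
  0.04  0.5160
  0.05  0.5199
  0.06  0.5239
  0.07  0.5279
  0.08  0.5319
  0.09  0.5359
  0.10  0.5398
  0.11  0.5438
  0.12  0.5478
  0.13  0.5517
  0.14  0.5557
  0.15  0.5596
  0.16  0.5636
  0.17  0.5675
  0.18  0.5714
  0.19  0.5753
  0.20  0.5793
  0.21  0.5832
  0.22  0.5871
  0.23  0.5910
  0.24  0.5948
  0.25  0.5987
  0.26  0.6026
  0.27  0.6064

T = 0.5;  σ√T = 0.3394
d₁ = [ln(360/363) + (0.07 + 0.48²/2)·0.5] / 0.3394 = [-0.0083 + 0.0926] / 0.3394 = 0.2484 which rounds to 0.25
d₂ = d₁ − σ√T = 0.2484 − 0.3394 = -0.0910 which rounds to -0.09
exp(−rT) = exp(−0.07·0.5) = 0.9656
N(d₁) = N(0.25) = 0.5987;  N(d₂) = N(-0.09) = 0.4641
C = 360·0.5987 − 363·0.9656·0.4641 = 215.5320 − 162.6730 = 52.8590

€52.86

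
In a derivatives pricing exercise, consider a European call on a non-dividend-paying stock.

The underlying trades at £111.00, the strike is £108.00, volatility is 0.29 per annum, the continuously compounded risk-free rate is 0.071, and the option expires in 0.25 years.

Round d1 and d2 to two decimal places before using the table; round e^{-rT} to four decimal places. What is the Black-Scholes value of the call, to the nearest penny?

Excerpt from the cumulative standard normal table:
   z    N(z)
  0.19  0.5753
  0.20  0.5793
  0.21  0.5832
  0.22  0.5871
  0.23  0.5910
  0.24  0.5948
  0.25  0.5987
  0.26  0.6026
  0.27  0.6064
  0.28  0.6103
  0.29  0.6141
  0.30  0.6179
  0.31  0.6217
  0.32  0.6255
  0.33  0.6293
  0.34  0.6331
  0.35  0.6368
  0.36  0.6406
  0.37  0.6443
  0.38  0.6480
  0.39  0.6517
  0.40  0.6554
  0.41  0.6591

£8.82

T = 0.25;  σ√T = 0.1450
d₁ = [ln(111/108) + (0.071 + 0.29²/2)·0.25] / 0.1450 = [0.0274 + 0.0283] / 0.1450 = 0.3839 → 0.38
d₂ = d₁ − σ√T = 0.3839 − 0.1450 = 0.2389 → 0.24
exp(−rT) = exp(−0.071·0.25) = 0.9824
N(d₁) = N(0.38) = 0.6480;  N(d₂) = N(0.24) = 0.5948
C = 111·0.6480 − 108·0.9824·0.5948 = 71.9280 − 63.1078 = 8.8202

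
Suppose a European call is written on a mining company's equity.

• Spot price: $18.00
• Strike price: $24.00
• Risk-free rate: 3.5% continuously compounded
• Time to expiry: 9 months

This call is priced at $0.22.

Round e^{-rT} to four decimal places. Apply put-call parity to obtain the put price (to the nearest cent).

$5.60

e^(−rT) = e^(−0.035·0.75) = 0.9741
Put-call parity: C − P = S − K·e^(−rT) = 18 − 24·0.9741 = 18 − 23.3784 = -5.3784
P = C − (C − P) = 0.22 − (-5.3784) = 5.5984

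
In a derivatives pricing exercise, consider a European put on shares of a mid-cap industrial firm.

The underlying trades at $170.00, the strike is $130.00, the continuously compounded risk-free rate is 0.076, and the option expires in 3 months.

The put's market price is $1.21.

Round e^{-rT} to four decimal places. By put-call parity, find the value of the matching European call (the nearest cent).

$43.65

e^(−rT) = e^(−0.076·0.25) = 0.9812
Put-call parity: C − P = S − K·e^(−rT) = 170 − 130·0.9812 = 170 − 127.5560 = 42.4440
C = P + (C − P) = 1.21 + (42.4440) = 43.6540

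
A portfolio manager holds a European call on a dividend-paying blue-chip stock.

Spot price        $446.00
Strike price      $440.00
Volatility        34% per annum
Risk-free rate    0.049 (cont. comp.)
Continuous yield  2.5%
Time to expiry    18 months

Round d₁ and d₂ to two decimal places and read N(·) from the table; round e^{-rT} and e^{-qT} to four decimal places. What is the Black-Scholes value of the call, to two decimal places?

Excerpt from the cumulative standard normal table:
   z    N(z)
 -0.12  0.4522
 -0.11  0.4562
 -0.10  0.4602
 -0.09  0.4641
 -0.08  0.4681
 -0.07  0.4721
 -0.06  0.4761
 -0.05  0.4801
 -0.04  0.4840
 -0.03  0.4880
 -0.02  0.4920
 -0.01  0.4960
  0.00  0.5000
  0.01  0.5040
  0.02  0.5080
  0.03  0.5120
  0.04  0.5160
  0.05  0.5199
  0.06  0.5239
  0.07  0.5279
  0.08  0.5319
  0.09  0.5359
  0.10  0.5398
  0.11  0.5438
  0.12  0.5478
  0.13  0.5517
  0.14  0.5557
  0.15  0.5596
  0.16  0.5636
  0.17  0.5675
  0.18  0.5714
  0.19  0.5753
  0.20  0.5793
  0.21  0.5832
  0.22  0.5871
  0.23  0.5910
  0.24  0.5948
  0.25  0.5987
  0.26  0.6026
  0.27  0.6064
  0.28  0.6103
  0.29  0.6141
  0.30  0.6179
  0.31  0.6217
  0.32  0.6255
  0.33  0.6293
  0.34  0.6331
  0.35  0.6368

$80.61

σ√T = 0.34·√1.5 = 0.4164
d₁ = [ln(446/440) + (0.049 − 0.025 + 0.34²/2)·1.5] / 0.4164 = [0.0135 + 0.1227] / 0.4164 = 0.3272 ⇒ 0.33
d₂ = d₁ − σ√T = 0.3272 − 0.4164 = -0.0892 ⇒ -0.09
exp(−qT) = exp(−0.025·1.5) = 0.9632;  exp(−rT) = exp(−0.049·1.5) = 0.9291
C = 446·0.9632·N(0.33) − 440·0.9291·N(-0.09) = 446·0.9632·0.6293 − 440·0.9291·0.4641 = 270.3392 − 189.7259 = 80.6133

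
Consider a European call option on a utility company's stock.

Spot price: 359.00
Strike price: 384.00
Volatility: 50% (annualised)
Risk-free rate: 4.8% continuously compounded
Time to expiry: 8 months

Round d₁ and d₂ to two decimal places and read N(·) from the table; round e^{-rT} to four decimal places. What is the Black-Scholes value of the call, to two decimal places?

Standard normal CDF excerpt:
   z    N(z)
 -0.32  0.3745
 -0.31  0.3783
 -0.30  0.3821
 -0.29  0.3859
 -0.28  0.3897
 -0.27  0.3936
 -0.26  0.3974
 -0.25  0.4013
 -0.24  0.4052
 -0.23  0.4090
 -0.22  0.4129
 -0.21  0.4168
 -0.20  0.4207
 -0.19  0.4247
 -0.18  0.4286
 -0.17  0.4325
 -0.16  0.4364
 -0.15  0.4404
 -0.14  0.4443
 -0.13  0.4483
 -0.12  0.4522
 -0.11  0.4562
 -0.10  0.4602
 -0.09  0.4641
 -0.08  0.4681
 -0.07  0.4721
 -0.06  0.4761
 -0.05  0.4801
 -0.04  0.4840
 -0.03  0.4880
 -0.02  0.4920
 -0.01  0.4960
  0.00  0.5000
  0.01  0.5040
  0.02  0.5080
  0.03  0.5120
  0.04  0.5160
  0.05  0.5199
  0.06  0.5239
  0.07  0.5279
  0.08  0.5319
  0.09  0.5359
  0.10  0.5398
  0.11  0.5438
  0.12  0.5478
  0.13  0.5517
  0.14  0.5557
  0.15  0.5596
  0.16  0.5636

53.14

σ√T = 0.5·√0.6667 = 0.4082
d₁ = [ln(359/384) + (0.048 + ½·0.5²)·0.6667] / (σ√T) = (-0.0673 + 0.1153) / 0.4082 = 0.1176 → 0.12
d₂ = 0.1176 − 0.4082 = -0.2906 → -0.29
exp(−rT) = exp(−0.048·0.6667) = 0.9685
N(d₁) = N(0.12) = 0.5478;  N(d₂) = N(-0.29) = 0.3859
C = 359·0.5478 − 384·0.9685·0.3859 = 196.6602 − 143.5178 = 53.1424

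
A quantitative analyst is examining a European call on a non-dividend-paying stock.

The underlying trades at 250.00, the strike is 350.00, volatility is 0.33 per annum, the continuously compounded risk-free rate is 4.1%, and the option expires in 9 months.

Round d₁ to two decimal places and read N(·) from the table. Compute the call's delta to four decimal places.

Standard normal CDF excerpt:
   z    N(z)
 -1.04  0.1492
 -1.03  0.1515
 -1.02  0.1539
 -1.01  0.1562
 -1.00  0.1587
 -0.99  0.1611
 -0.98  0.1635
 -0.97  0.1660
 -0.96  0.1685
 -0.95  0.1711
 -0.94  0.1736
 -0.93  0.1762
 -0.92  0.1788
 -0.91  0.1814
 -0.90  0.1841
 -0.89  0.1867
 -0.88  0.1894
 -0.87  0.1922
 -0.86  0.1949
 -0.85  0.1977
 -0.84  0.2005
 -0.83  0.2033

σ√T = 0.33·√0.75 = 0.2858
d₁ = [ln(250/350) + (0.041 + ½·0.33²)·0.75] / (σ√T) = (-0.3365 + 0.0716) / 0.2858 = -0.9269 ⇒ -0.93
N(d₁) = N(-0.93) = 0.1762
Δ_call = N(d₁) = 0.1762

0.1762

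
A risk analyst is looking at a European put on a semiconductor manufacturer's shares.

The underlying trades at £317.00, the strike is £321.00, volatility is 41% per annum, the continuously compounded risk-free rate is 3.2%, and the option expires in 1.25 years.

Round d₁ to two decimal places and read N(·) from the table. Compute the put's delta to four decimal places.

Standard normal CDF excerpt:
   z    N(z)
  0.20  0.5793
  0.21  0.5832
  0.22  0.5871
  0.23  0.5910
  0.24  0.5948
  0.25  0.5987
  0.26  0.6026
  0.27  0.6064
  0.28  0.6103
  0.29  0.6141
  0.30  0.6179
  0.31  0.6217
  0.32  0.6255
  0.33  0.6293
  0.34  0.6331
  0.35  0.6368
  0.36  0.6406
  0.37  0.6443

-0.3859

σ√T = 0.41·√1.25 = 0.4584
d₁ = [ln(317/321) + (0.032 + ½·0.41²)·1.25] / (σ√T) = (-0.0125 + 0.1451) / 0.4584 = 0.2891 → 0.29
N(d₁) = N(0.29) = 0.6141
Δ_put = N(d₁) − 1 = 0.6141 − 1 = -0.3859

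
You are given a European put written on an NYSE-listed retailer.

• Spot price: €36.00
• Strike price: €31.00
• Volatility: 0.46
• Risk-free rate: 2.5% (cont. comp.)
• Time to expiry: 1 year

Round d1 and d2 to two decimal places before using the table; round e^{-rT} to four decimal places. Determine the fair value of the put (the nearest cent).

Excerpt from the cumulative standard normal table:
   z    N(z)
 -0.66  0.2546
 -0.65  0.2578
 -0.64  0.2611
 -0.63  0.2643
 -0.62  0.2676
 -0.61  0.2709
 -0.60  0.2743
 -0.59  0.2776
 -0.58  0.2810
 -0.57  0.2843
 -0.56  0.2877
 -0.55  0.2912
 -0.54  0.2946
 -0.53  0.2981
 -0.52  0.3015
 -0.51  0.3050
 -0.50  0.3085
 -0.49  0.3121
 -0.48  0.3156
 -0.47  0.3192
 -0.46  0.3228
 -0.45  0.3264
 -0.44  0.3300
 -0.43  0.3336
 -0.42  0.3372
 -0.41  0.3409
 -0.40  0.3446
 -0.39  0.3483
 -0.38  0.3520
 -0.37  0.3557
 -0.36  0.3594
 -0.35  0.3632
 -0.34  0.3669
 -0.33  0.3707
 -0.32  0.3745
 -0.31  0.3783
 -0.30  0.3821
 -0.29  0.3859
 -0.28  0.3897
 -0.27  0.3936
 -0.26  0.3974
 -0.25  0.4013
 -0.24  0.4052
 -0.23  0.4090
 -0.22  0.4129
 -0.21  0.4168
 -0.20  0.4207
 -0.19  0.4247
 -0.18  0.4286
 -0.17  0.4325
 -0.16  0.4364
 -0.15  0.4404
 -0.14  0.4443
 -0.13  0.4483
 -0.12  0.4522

σ√T = 0.46·√1 = 0.4600
d₁ = [ln(36/31) + (0.025 + 0.46²/2)·1] / 0.4600 = [0.1495 + 0.1308] / 0.4600 = 0.6094 ⇒ 0.61
d₂ = d₁ − σ√T = 0.6094 − 0.4600 = 0.1494 ⇒ 0.15
exp(−rT) = exp(−0.025·1) = 0.9753
P = 31·0.9753·N(-0.15) − 36·N(-0.61) = 31·0.9753·0.4404 − 36·0.2709 = 13.3152 − 9.7524 = 3.5628

€3.56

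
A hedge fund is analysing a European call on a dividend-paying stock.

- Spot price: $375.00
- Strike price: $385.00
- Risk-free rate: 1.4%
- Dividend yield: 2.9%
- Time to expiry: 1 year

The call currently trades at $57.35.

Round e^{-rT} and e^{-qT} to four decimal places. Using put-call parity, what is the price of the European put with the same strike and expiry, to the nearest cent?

$72.72

exp(−qT) = exp(−0.029·1) = 0.9714;  exp(−rT) = exp(−0.014·1) = 0.9861
Put-call parity: C − P = S·e^(−qT) − K·e^(−rT) = 375·0.9714 − 385·0.9861 = 364.2750 − 379.6485 = -15.3735
P = C − (C − P) = 57.35 − (-15.3735) = 72.7235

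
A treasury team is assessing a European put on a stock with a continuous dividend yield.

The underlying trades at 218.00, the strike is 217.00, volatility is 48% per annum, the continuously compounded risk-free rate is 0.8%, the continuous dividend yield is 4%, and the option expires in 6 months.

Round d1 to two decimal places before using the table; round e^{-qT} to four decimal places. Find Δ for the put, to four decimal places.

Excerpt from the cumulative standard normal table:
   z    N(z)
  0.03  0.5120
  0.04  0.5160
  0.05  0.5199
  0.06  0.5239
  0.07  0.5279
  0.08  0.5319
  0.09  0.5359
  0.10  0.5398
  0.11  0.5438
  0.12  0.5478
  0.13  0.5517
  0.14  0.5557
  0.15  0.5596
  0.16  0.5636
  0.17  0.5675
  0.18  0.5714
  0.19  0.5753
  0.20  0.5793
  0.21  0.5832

σ√T = 0.48·√0.5 = 0.3394
d₁ = [ln(218/217) + (0.008 − 0.04 + 0.48²/2)·0.5] / 0.3394 = [0.0046 + 0.0416] / 0.3394 = 0.1361 ≈ 0.14
N(d₁) = N(0.14) = 0.5557
Δ_put = exp(−qT)·(N(d₁) − 1) = 0.9802·(0.5557 − 1) = -0.4355

-0.4355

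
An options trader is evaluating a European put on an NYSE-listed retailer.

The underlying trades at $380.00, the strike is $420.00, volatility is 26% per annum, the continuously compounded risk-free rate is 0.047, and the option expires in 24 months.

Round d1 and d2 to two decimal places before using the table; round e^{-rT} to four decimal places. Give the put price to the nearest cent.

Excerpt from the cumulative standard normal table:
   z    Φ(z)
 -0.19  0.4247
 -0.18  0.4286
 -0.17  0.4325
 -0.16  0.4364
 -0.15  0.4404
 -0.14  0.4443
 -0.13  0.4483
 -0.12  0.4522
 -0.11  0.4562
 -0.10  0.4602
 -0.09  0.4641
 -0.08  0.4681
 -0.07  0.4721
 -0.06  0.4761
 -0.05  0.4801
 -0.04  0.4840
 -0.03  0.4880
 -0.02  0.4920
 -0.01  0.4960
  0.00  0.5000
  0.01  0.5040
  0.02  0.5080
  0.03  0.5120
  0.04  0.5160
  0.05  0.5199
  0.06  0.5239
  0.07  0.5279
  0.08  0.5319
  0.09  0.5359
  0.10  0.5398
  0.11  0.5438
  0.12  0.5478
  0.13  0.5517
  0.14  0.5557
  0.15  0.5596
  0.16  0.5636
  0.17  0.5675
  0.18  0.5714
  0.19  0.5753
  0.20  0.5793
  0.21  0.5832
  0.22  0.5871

$57.13

σ√T = 0.26·√2 = 0.3677
d₁ = [ln(380/420) + (0.047 + ½·0.26²)·2] / (σ√T) = (-0.1001 + 0.1616) / 0.3677 = 0.1673 ≈ 0.17
d₂ = 0.1673 − 0.3677 = -0.2004 ≈ -0.20
exp(−rT) = exp(−0.047·2) = 0.9103
N(−d₂) = N(0.20) = 0.5793;  N(−d₁) = N(-0.17) = 0.4325
P = 420·0.9103·0.5793 − 380·0.4325 = 221.4815 − 164.3500 = 57.1315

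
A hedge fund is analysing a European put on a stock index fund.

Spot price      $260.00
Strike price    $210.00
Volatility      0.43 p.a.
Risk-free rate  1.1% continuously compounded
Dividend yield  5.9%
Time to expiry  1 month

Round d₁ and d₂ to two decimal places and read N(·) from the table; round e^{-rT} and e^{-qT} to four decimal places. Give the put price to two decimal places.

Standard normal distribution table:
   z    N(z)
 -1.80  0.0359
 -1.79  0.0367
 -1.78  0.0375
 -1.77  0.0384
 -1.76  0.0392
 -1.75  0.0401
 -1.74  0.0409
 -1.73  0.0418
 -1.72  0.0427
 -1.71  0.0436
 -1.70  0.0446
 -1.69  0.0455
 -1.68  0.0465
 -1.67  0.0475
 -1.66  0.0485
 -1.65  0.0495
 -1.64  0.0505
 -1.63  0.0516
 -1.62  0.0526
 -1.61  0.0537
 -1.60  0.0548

σ√T = 0.43·√0.08333 = 0.1241
d₁ = [ln(260/210) + (0.011 − 0.059 + 0.43²/2)·0.08333] / 0.1241 = [0.2136 + 0.0037] / 0.1241 = 1.7504 → 1.75
d₂ = d₁ − σ√T = 1.7504 − 0.1241 = 1.6263 → 1.63
exp(−qT) = exp(−0.059·0.08333) = 0.9951;  exp(−rT) = exp(−0.011·0.08333) = 0.9991
N(−d₂) = N(-1.63) = 0.0516;  N(−d₁) = N(-1.75) = 0.0401
P = 210·0.9991·0.0516 − 260·0.9951·0.0401 = 10.8262 − 10.3749 = 0.4513

$0.45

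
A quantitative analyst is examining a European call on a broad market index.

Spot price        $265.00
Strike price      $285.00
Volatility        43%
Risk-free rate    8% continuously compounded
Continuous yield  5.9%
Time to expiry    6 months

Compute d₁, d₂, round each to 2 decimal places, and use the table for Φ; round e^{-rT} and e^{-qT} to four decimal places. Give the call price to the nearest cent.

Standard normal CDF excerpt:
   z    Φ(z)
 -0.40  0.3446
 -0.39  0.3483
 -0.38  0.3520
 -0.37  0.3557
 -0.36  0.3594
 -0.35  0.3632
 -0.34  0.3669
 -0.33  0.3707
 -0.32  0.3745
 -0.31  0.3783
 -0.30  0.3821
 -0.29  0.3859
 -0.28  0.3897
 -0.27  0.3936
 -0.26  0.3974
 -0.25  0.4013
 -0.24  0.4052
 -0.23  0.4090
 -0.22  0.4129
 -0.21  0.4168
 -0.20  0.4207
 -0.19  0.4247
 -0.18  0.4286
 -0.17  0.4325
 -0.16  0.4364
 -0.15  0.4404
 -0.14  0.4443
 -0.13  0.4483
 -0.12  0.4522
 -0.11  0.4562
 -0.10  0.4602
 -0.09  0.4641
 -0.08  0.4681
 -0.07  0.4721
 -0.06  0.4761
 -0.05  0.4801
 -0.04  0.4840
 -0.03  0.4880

T = 0.5;  σ√T = 0.3041
ln(S/K) + (r − q + σ²/2)T = ln(265/285) + (0.08 − 0.059 + 0.43²/2)·0.5 = -0.0728 + 0.0567 = -0.0160
d₁ = -0.0160 / 0.3041 = -0.0527 → -0.05
d₂ = d₁ − σ√T = -0.0527 − 0.3041 = -0.3568 → -0.36
e^(−qT) = e^(−0.059·0.5) = 0.9709;  e^(−rT) = e^(−0.08·0.5) = 0.9608
N(d₁) = N(-0.05) = 0.4801;  N(d₂) = N(-0.36) = 0.3594
C = 265·0.9709·0.4801 − 285·0.9608·0.3594 = 123.5242 − 98.4138 = 25.1104

$25.11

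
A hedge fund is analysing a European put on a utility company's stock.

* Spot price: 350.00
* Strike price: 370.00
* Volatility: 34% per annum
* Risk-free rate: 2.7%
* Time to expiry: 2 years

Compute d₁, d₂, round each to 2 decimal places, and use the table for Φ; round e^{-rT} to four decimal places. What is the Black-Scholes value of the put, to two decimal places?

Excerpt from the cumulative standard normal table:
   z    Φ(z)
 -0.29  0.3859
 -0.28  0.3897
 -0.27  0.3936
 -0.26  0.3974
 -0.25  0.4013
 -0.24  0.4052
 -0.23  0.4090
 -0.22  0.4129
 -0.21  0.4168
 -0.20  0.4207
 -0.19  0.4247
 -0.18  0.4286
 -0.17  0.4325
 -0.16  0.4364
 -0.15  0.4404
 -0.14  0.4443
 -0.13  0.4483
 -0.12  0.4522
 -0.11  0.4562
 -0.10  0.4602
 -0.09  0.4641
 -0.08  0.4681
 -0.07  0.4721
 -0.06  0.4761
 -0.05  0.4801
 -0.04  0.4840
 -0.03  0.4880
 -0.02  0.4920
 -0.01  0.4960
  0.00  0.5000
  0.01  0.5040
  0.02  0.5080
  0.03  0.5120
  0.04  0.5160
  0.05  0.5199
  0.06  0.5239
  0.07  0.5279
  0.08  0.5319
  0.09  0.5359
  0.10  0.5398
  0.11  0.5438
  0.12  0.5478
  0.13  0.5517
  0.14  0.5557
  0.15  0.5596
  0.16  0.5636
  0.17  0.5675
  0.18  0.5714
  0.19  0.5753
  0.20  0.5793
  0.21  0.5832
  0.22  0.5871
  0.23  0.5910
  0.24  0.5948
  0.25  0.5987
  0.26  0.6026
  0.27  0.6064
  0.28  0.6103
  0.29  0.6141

66.68

σ√T = 0.34·√2 = 0.4808
d₁ = [ln(350/370) + (0.027 + ½·0.34²)·2] / (σ√T) = (-0.0556 + 0.1696) / 0.4808 = 0.2372 which rounds to 0.24
d₂ = 0.2372 − 0.4808 = -0.2437 which rounds to -0.24
e^(−rT) = e^(−0.027·2) = 0.9474
N(−d₂) = N(0.24) = 0.5948;  N(−d₁) = N(-0.24) = 0.4052
P = 370·0.9474·0.5948 − 350·0.4052 = 208.5000 − 141.8200 = 66.6800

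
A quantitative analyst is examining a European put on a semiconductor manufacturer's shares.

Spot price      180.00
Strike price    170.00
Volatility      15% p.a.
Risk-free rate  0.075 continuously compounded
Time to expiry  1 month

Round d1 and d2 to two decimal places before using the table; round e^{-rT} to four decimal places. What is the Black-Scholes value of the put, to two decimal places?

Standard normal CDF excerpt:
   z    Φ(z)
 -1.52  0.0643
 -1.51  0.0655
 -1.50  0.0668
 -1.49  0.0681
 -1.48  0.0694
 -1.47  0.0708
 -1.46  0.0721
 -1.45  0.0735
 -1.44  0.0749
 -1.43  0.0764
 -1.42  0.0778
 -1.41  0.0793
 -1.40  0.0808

σ√T = 0.15 × 0.2887 = 0.0433
d₁ = [ln(180/170) + (0.075 + 0.15²/2)·0.08333] / 0.0433 = [0.0572 + 0.0072] / 0.0433 = 1.4860 ⇒ 1.49
d₂ = d₁ − σ√T = 1.4860 − 0.0433 = 1.4427 ⇒ 1.44
exp(−rT) = exp(−0.075·0.08333) = 0.9938
P = 170·0.9938·N(-1.44) − 180·N(-1.49) = 170·0.9938·0.0749 − 180·0.0681 = 12.6541 − 12.2580 = 0.3961

0.40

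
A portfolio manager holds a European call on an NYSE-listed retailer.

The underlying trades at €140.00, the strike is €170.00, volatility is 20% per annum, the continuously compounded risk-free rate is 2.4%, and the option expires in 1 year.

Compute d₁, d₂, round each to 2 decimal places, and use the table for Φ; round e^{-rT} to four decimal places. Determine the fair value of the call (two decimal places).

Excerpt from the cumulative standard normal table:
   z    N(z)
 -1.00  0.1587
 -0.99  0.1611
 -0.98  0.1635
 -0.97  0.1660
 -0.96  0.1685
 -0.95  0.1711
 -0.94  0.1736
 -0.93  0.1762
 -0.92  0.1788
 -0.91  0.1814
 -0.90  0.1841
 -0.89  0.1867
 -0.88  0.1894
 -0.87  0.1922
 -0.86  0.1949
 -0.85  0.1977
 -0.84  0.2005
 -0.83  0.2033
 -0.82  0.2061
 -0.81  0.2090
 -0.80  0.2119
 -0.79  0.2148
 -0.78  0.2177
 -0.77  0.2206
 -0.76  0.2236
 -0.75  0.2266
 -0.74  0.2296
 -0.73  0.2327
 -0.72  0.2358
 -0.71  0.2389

€3.33

T = 1;  σ√T = 0.2000
d₁ = [ln(140/170) + (0.024 + ½·0.2²)·1] / (σ√T) = (-0.1942 + 0.0440) / 0.2000 = -0.7508 ≈ -0.75
d₂ = -0.7508 − 0.2000 = -0.9508 ≈ -0.95
e^(−rT) = e^(−0.024·1) = 0.9763
N(d₁) = N(-0.75) = 0.2266;  N(d₂) = N(-0.95) = 0.1711
C = 140·0.2266 − 170·0.9763·0.1711 = 31.7240 − 28.3976 = 3.3264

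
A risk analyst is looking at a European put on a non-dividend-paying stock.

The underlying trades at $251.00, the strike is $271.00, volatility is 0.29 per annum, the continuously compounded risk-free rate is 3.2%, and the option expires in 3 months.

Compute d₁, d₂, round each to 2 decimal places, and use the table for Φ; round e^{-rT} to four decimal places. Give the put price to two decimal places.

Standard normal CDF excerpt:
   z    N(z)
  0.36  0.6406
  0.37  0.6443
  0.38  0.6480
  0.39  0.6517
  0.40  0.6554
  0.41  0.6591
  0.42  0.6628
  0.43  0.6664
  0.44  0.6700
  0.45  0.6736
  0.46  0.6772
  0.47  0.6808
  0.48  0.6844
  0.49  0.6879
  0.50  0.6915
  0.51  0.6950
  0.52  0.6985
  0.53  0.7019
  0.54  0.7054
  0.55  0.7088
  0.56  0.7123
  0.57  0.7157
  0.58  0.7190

$26.04

σ√T = 0.29 × 0.5000 = 0.1450
d₁ = [ln(251/271) + (0.032 + 0.29²/2)·0.25] / 0.1450 = [-0.0767 + 0.0185] / 0.1450 = -0.4011 ⇒ -0.40
d₂ = d₁ − σ√T = -0.4011 − 0.1450 = -0.5461 ⇒ -0.55
exp(−rT) = exp(−0.032·0.25) = 0.9920
N(−d₂) = N(0.55) = 0.7088;  N(−d₁) = N(0.40) = 0.6554
P = 271·0.9920·0.7088 − 251·0.6554 = 190.5481 − 164.5054 = 26.0427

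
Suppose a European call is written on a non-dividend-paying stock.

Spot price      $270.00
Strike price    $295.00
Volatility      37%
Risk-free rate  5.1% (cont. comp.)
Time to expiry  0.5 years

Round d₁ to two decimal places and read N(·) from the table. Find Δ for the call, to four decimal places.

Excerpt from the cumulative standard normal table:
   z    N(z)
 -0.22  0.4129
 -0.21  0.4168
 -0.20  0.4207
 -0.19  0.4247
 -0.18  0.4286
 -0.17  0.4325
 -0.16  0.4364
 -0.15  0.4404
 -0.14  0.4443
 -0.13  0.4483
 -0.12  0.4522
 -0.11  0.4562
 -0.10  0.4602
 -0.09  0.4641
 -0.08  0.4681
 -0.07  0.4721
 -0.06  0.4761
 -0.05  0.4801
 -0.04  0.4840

0.4562

T = 0.5;  σ√T = 0.2616
d₁ = [ln(270/295) + (0.051 + 0.37²/2)·0.5] / 0.2616 = [-0.0886 + 0.0597] / 0.2616 = -0.1102 ≈ -0.11
N(d₁) = N(-0.11) = 0.4562
Δ_call = N(d₁) = 0.4562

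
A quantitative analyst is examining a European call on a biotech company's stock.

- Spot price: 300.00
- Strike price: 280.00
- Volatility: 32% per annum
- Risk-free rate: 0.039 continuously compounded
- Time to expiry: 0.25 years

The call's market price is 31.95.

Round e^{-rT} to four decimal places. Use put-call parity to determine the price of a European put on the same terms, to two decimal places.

e^(−rT) = e^(−0.039·0.25) = 0.9903
Put-call parity: C − P = S − K·e^(−rT) = 300 − 280·0.9903 = 300 − 277.2840 = 22.7160
P = C − (C − P) = 31.95 − (22.7160) = 9.2340

9.23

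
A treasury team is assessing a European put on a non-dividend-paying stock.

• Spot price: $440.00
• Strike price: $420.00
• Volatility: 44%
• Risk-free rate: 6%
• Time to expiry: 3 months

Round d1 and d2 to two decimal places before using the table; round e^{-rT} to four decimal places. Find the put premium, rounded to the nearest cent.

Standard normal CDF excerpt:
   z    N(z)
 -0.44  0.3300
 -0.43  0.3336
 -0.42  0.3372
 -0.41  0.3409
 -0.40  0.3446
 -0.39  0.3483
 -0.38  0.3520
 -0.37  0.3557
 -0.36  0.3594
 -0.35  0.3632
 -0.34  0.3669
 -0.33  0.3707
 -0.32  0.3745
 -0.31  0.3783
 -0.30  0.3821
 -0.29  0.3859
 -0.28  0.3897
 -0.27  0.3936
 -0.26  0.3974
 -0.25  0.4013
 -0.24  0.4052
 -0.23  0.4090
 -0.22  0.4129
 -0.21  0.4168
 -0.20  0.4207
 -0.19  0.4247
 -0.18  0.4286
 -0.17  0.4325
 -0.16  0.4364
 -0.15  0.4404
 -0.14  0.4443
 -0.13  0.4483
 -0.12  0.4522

$25.69

σ√T = 0.44 × 0.5000 = 0.2200
ln(S/K) + (r + σ²/2)T = ln(440/420) + (0.06 + 0.44²/2)·0.25 = 0.0465 + 0.0392 = 0.0857
d₁ = 0.0857 / 0.2200 = 0.3896 → 0.39
d₂ = d₁ − σ√T = 0.3896 − 0.2200 = 0.1696 → 0.17
e^(−rT) = e^(−0.06·0.25) = 0.9851
P = 420·0.9851·N(-0.17) − 440·N(-0.39) = 420·0.9851·0.4325 − 440·0.3483 = 178.9434 − 153.2520 = 25.6914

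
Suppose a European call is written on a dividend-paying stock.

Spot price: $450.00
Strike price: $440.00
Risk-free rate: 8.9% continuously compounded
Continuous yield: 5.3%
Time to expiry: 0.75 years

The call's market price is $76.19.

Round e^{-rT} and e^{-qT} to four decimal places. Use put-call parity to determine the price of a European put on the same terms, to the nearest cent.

$55.32

exp(−qT) = exp(−0.053·0.75) = 0.9610;  exp(−rT) = exp(−0.089·0.75) = 0.9354
Put-call parity: C − P = S·e^(−qT) − K·e^(−rT) = 450·0.9610 − 440·0.9354 = 432.4500 − 411.5760 = 20.8740
P = C − (C − P) = 76.19 − (20.8740) = 55.3160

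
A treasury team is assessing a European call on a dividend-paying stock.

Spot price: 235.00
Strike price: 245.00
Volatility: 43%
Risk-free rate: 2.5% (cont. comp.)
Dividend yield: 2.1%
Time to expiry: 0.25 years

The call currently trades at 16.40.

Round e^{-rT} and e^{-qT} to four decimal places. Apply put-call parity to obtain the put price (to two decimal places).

e^(−qT) = e^(−0.021·0.25) = 0.9948;  e^(−rT) = e^(−0.025·0.25) = 0.9938
Put-call parity: C − P = S·e^(−qT) − K·e^(−rT) = 235·0.9948 − 245·0.9938 = 233.7780 − 243.4810 = -9.7030
P = C − (C − P) = 16.40 − (-9.7030) = 26.1030

26.10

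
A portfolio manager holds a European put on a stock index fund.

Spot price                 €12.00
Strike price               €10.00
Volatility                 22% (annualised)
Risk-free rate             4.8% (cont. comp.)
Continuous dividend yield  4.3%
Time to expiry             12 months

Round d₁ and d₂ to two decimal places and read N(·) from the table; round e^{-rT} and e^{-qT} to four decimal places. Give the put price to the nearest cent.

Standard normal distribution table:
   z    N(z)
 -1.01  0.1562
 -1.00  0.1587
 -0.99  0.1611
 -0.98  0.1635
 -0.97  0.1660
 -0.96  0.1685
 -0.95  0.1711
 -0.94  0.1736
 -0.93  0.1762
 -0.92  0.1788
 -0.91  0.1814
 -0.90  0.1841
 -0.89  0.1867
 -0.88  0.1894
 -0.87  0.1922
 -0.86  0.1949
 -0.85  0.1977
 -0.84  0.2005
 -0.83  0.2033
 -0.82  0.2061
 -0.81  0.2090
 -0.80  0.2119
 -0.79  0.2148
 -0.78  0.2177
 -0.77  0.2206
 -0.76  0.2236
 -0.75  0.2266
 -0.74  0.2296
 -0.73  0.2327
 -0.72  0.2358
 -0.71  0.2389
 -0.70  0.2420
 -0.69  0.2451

€0.25

σ√T = 0.22 × 1.0000 = 0.2200
d₁ = [ln(12/10) + (0.048 − 0.043 + 0.22²/2)·1] / 0.2200 = [0.1823 + 0.0292] / 0.2200 = 0.9615 ⇒ 0.96
d₂ = d₁ − σ√T = 0.9615 − 0.2200 = 0.7415 ⇒ 0.74
e^(−qT) = e^(−0.043·1) = 0.9579;  e^(−rT) = e^(−0.048·1) = 0.9531
N(−d₂) = N(-0.74) = 0.2296;  N(−d₁) = N(-0.96) = 0.1685
P = 10·0.9531·0.2296 − 12·0.9579·0.1685 = 2.1883 − 1.9369 = 0.2514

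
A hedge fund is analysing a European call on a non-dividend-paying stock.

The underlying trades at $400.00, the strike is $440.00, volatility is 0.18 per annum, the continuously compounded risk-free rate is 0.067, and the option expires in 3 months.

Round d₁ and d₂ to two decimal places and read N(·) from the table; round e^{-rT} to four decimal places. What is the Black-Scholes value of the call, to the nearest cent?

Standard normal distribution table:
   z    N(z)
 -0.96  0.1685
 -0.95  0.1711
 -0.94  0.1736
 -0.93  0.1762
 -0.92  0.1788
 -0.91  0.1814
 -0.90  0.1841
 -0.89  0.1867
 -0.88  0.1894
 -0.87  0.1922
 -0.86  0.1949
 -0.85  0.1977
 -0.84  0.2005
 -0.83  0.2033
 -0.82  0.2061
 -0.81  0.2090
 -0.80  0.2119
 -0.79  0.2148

σ√T = 0.18 × 0.5000 = 0.0900
d₁ = [ln(400/440) + (0.067 + 0.18²/2)·0.25] / 0.0900 = [-0.0953 + 0.0208] / 0.0900 = -0.8279 ⇒ -0.83
d₂ = d₁ − σ√T = -0.8279 − 0.0900 = -0.9179 ⇒ -0.92
e^(−rT) = e^(−0.067·0.25) = 0.9834
N(d₁) = N(-0.83) = 0.2033;  N(d₂) = N(-0.92) = 0.1788
C = 400·0.2033 − 440·0.9834·0.1788 = 81.3200 − 77.3660 = 3.9540

$3.95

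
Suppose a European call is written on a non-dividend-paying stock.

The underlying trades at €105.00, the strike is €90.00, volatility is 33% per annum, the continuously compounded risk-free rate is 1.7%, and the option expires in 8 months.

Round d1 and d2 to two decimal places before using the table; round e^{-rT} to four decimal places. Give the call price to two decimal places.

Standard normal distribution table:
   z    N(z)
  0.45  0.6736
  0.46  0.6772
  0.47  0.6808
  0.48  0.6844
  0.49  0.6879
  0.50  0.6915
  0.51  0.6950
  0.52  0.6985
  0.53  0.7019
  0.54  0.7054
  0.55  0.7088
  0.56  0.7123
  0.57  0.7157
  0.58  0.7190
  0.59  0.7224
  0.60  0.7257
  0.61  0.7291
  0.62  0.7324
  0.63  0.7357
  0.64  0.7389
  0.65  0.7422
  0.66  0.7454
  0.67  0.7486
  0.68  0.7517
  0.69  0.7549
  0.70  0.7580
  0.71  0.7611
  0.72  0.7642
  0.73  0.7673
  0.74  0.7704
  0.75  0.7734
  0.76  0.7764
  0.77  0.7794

€20.31

T = 0.6667;  σ√T = 0.2694
d₁ = [ln(105/90) + (0.017 + 0.33²/2)·0.6667] / 0.2694 = [0.1542 + 0.0476] / 0.2694 = 0.7489 ⇒ 0.75
d₂ = d₁ − σ√T = 0.7489 − 0.2694 = 0.4794 ⇒ 0.48
exp(−rT) = exp(−0.017·0.6667) = 0.9887
N(d₁) = N(0.75) = 0.7734;  N(d₂) = N(0.48) = 0.6844
C = 105·0.7734 − 90·0.9887·0.6844 = 81.2070 − 60.9000 = 20.3070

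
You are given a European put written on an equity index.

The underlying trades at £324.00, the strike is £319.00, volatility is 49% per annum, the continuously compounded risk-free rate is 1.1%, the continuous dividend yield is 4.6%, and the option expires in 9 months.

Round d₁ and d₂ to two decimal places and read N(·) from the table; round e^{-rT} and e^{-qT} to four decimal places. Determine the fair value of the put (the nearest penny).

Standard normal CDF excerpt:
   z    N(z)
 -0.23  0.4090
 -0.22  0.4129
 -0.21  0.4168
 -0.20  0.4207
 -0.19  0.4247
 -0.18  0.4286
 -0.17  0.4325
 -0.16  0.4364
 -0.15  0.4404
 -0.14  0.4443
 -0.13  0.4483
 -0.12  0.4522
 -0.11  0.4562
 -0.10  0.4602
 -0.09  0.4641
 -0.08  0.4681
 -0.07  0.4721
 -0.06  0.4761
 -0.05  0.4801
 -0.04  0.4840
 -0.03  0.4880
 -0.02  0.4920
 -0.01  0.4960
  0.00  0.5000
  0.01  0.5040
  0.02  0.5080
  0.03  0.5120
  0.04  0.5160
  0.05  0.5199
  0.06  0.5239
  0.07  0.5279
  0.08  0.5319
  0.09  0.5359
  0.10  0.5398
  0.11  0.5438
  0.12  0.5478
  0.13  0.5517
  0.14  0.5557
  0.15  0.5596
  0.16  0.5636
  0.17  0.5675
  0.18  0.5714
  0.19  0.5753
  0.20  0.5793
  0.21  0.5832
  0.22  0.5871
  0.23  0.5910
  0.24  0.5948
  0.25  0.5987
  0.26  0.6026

£55.25

T = 0.75;  σ√T = 0.4244
d₁ = [ln(324/319) + (0.011 − 0.046 + 0.49²/2)·0.75] / 0.4244 = [0.0156 + 0.0638] / 0.4244 = 0.1870 ≈ 0.19
d₂ = d₁ − σ√T = 0.1870 − 0.4244 = -0.2374 ≈ -0.24
e^(−qT) = e^(−0.046·0.75) = 0.9661;  e^(−rT) = e^(−0.011·0.75) = 0.9918
P = 319·0.9918·N(0.24) − 324·0.9661·N(-0.19) = 319·0.9918·0.5948 − 324·0.9661·0.4247 = 188.1853 − 132.9381 = 55.2473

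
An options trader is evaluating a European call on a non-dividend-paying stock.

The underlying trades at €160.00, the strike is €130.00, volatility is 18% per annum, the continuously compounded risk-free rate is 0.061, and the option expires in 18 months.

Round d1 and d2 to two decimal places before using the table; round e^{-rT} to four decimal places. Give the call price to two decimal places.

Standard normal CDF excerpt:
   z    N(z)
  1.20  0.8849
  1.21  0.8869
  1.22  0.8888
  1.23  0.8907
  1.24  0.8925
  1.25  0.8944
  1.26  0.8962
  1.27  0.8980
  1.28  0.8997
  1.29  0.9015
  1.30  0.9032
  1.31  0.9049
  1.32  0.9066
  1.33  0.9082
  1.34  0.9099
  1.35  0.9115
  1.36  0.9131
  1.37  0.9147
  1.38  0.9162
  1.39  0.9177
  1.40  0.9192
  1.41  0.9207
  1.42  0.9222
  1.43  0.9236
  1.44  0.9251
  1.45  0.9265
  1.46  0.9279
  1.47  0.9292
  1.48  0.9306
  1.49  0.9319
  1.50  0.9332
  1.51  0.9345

σ√T = 0.18 × 1.2247 = 0.2205
d₁ = [ln(160/130) + (0.061 + 0.18²/2)·1.5] / 0.2205 = [0.2076 + 0.1158] / 0.2205 = 1.4672 ≈ 1.47
d₂ = d₁ − σ√T = 1.4672 − 0.2205 = 1.2467 ≈ 1.25
exp(−rT) = exp(−0.061·1.5) = 0.9126
N(d₁) = N(1.47) = 0.9292;  N(d₂) = N(1.25) = 0.8944
C = 160·0.9292 − 130·0.9126·0.8944 = 148.6720 − 106.1098 = 42.5622

€42.56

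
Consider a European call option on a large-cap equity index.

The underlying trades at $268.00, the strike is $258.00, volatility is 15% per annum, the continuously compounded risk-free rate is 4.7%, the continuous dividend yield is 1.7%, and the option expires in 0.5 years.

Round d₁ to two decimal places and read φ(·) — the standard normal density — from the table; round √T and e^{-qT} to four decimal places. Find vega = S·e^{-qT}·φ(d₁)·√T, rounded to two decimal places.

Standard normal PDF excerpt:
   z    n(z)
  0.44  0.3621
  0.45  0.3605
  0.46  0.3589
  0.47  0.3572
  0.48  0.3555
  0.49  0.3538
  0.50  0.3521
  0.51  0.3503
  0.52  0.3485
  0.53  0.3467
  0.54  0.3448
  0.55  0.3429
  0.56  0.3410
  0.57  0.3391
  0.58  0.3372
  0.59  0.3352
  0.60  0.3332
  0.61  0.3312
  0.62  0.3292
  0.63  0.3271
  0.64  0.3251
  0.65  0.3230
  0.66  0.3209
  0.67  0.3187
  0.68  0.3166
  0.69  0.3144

64.43

σ√T = 0.15·√0.5 = 0.1061
d₁ = [ln(268/258) + (0.047 − 0.017 + 0.15²/2)·0.5] / 0.1061 = [0.0380 + 0.0206] / 0.1061 = 0.5530 which rounds to 0.55
√T = √0.5 = 0.7071
φ(d₁) = φ(0.55) = 0.3429
exp(−qT) = exp(−0.017·0.5) = 0.9915
vega = S·exp(−qT)·φ(d₁)·√T = 268·0.9915·0.3429·0.7071 = 64.4282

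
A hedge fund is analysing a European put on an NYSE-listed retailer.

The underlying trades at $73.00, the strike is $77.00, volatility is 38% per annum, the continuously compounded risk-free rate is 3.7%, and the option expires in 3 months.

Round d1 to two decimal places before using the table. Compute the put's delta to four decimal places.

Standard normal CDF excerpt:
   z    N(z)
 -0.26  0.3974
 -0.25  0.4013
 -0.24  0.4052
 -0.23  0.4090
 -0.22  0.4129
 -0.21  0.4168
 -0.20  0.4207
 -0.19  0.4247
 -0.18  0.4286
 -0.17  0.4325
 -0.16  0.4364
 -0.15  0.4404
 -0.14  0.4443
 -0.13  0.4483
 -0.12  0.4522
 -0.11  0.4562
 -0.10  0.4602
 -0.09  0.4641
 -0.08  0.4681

T = 0.25;  σ√T = 0.1900
ln(S/K) + (r + σ²/2)T = ln(73/77) + (0.037 + 0.38²/2)·0.25 = -0.0533 + 0.0273 = -0.0260
d₁ = -0.0260 / 0.1900 = -0.1371 → -0.14
N(d₁) = N(-0.14) = 0.4443
Δ_put = N(d₁) − 1 = 0.4443 − 1 = -0.5557

-0.5557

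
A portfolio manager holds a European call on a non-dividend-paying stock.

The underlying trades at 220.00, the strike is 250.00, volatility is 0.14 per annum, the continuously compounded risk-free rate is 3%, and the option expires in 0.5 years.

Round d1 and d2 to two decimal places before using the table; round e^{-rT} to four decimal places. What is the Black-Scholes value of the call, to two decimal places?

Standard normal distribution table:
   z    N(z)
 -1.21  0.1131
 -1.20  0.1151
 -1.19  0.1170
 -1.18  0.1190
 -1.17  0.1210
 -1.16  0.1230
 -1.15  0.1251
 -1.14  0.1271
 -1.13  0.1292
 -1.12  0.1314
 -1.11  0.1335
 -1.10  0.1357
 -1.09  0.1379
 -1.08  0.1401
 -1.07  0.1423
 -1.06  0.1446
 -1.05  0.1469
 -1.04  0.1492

σ√T = 0.14 × 0.7071 = 0.0990
ln(S/K) + (r + σ²/2)T = ln(220/250) + (0.03 + 0.14²/2)·0.5 = -0.1278 + 0.0199 = -0.1079
d₁ = -0.1079 / 0.0990 = -1.0903 → -1.09
d₂ = d₁ − σ√T = -1.0903 − 0.0990 = -1.1893 → -1.19
e^(−rT) = e^(−0.03·0.5) = 0.9851
N(d₁) = N(-1.09) = 0.1379;  N(d₂) = N(-1.19) = 0.1170
C = 220·0.1379 − 250·0.9851·0.1170 = 30.3380 − 28.8142 = 1.5238

1.52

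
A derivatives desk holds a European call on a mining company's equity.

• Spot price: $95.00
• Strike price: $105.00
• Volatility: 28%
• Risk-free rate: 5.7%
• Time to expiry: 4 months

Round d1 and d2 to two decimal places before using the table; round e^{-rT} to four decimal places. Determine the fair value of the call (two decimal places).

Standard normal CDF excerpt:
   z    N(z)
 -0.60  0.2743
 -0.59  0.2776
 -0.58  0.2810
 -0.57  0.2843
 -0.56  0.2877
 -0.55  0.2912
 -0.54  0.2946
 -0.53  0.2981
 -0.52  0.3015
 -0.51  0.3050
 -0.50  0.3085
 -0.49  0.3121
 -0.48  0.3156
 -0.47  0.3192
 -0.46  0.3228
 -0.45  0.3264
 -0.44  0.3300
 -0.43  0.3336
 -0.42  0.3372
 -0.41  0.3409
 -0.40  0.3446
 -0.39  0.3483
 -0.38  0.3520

T = 0.3333;  σ√T = 0.1617
d₁ = [ln(95/105) + (0.057 + ½·0.28²)·0.3333] / (σ√T) = (-0.1001 + 0.0321) / 0.1617 = -0.4207 which rounds to -0.42
d₂ = -0.4207 − 0.1617 = -0.5824 which rounds to -0.58
exp(−rT) = exp(−0.057·0.3333) = 0.9812
C = 95·N(-0.42) − 105·0.9812·N(-0.58) = 95·0.3372 − 105·0.9812·0.2810 = 32.0340 − 28.9503 = 3.0837

$3.08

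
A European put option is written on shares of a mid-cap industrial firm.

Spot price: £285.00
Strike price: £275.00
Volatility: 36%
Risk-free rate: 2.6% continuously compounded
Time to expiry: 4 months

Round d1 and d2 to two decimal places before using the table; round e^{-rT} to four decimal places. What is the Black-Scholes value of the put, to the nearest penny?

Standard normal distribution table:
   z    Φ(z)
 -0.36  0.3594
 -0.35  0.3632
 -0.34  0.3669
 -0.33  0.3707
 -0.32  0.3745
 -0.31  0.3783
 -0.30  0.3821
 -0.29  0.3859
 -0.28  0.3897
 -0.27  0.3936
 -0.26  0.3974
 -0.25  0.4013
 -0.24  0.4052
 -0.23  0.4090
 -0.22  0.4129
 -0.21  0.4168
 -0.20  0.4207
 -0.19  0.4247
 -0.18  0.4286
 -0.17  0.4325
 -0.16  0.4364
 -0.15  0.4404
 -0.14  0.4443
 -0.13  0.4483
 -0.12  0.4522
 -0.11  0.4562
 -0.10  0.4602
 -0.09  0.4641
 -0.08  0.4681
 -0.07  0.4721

σ√T = 0.36·√0.3333 = 0.2078
d₁ = [ln(285/275) + (0.026 + 0.36²/2)·0.3333] / 0.2078 = [0.0357 + 0.0303] / 0.2078 = 0.3175 ≈ 0.32
d₂ = d₁ − σ√T = 0.3175 − 0.2078 = 0.1096 ≈ 0.11
e^(−rT) = e^(−0.026·0.3333) = 0.9914
N(−d₂) = N(-0.11) = 0.4562;  N(−d₁) = N(-0.32) = 0.3745
P = 275·0.9914·0.4562 − 285·0.3745 = 124.3761 − 106.7325 = 17.6436

£17.64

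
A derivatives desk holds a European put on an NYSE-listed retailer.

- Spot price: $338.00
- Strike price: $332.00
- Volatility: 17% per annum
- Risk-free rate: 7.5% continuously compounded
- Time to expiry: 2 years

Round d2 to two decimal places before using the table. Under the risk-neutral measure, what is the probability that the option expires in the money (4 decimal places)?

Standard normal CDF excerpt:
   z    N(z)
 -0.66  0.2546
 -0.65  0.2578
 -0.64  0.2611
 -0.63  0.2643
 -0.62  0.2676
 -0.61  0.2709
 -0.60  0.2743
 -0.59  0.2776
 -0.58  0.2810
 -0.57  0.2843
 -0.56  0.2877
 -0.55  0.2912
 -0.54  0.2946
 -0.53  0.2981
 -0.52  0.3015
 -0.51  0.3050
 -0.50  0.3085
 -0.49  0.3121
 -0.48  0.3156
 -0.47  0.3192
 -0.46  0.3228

0.2810

σ√T = 0.17 × 1.4142 = 0.2404
d₁ = [ln(338/332) + (0.075 + 0.17²/2)·2] / 0.2404 = [0.0179 + 0.1789] / 0.2404 = 0.8186 which rounds to 0.82
d₂ = d₁ − σ√T = 0.8186 − 0.2404 = 0.5782 which rounds to 0.58
Risk-neutral Pr[S_T < K] = N(−d₂) = N(-0.58) = 0.2810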